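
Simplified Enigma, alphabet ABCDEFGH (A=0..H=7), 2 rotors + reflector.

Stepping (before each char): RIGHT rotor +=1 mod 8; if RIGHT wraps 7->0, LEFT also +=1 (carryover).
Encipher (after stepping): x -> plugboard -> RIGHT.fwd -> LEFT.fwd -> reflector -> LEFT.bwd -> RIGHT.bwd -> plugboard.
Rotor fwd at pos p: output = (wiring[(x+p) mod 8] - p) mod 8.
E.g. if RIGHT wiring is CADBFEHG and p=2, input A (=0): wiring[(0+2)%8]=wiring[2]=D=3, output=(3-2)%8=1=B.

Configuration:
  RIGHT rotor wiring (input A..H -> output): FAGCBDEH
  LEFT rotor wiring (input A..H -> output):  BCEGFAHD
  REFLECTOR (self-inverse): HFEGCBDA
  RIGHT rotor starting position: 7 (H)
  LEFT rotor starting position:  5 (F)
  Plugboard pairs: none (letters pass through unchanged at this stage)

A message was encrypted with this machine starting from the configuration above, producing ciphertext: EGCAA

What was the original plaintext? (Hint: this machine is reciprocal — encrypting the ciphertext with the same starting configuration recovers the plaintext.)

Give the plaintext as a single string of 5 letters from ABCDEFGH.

Answer: BBGHH

Derivation:
Char 1 ('E'): step: R->0, L->6 (L advanced); E->plug->E->R->B->L->F->refl->B->L'->A->R'->B->plug->B
Char 2 ('G'): step: R->1, L=6; G->plug->G->R->G->L->H->refl->A->L'->F->R'->B->plug->B
Char 3 ('C'): step: R->2, L=6; C->plug->C->R->H->L->C->refl->E->L'->D->R'->G->plug->G
Char 4 ('A'): step: R->3, L=6; A->plug->A->R->H->L->C->refl->E->L'->D->R'->H->plug->H
Char 5 ('A'): step: R->4, L=6; A->plug->A->R->F->L->A->refl->H->L'->G->R'->H->plug->H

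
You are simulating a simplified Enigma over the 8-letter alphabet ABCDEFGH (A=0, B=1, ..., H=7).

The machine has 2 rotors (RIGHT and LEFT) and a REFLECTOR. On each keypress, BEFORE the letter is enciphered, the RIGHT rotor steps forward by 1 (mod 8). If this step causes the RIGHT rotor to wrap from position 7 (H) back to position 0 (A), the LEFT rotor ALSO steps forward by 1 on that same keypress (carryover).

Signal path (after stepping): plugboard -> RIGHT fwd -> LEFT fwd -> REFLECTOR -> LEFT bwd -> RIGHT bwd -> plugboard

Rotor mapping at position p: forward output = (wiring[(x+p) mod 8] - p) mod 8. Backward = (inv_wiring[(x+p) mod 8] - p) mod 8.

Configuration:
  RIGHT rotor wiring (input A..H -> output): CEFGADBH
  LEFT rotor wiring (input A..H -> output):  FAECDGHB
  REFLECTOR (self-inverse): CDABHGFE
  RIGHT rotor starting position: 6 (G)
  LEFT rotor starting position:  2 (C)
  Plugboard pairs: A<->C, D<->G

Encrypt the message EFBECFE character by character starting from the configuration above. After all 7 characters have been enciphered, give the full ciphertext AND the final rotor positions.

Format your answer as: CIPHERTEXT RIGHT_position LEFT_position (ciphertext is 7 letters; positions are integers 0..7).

Char 1 ('E'): step: R->7, L=2; E->plug->E->R->H->L->G->refl->F->L'->E->R'->G->plug->D
Char 2 ('F'): step: R->0, L->3 (L advanced); F->plug->F->R->D->L->E->refl->H->L'->A->R'->E->plug->E
Char 3 ('B'): step: R->1, L=3; B->plug->B->R->E->L->G->refl->F->L'->G->R'->G->plug->D
Char 4 ('E'): step: R->2, L=3; E->plug->E->R->H->L->B->refl->D->L'->C->R'->H->plug->H
Char 5 ('C'): step: R->3, L=3; C->plug->A->R->D->L->E->refl->H->L'->A->R'->C->plug->A
Char 6 ('F'): step: R->4, L=3; F->plug->F->R->A->L->H->refl->E->L'->D->R'->D->plug->G
Char 7 ('E'): step: R->5, L=3; E->plug->E->R->H->L->B->refl->D->L'->C->R'->C->plug->A
Final: ciphertext=DEDHAGA, RIGHT=5, LEFT=3

Answer: DEDHAGA 5 3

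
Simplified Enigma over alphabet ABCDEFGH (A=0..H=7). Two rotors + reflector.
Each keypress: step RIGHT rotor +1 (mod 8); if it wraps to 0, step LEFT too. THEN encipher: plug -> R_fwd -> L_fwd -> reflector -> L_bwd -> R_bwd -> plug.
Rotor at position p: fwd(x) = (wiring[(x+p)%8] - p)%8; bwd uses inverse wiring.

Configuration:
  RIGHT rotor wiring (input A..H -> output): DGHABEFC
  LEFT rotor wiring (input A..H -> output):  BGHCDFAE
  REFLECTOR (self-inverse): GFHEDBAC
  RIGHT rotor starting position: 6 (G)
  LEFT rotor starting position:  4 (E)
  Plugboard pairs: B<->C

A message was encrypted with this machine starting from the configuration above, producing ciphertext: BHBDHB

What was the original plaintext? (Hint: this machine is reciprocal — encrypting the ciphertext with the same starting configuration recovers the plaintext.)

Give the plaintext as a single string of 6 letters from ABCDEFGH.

Answer: AGDACG

Derivation:
Char 1 ('B'): step: R->7, L=4; B->plug->C->R->H->L->G->refl->A->L'->D->R'->A->plug->A
Char 2 ('H'): step: R->0, L->5 (L advanced); H->plug->H->R->C->L->H->refl->C->L'->F->R'->G->plug->G
Char 3 ('B'): step: R->1, L=5; B->plug->C->R->H->L->G->refl->A->L'->A->R'->D->plug->D
Char 4 ('D'): step: R->2, L=5; D->plug->D->R->C->L->H->refl->C->L'->F->R'->A->plug->A
Char 5 ('H'): step: R->3, L=5; H->plug->H->R->E->L->B->refl->F->L'->G->R'->B->plug->C
Char 6 ('B'): step: R->4, L=5; B->plug->C->R->B->L->D->refl->E->L'->D->R'->G->plug->G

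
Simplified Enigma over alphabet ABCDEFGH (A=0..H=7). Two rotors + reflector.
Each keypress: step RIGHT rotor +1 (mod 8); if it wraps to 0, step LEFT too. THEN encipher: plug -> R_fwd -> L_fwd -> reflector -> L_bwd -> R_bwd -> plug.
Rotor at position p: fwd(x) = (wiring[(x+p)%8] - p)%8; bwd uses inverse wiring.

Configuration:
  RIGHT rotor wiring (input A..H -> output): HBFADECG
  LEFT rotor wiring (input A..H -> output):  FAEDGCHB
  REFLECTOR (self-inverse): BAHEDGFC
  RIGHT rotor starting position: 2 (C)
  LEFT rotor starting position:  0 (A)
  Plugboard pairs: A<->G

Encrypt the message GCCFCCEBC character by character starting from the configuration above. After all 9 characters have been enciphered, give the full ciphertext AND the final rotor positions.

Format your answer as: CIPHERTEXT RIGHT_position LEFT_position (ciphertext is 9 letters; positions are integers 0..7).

Answer: AFGDHEAFD 3 1

Derivation:
Char 1 ('G'): step: R->3, L=0; G->plug->A->R->F->L->C->refl->H->L'->G->R'->G->plug->A
Char 2 ('C'): step: R->4, L=0; C->plug->C->R->G->L->H->refl->C->L'->F->R'->F->plug->F
Char 3 ('C'): step: R->5, L=0; C->plug->C->R->B->L->A->refl->B->L'->H->R'->A->plug->G
Char 4 ('F'): step: R->6, L=0; F->plug->F->R->C->L->E->refl->D->L'->D->R'->D->plug->D
Char 5 ('C'): step: R->7, L=0; C->plug->C->R->C->L->E->refl->D->L'->D->R'->H->plug->H
Char 6 ('C'): step: R->0, L->1 (L advanced); C->plug->C->R->F->L->G->refl->F->L'->D->R'->E->plug->E
Char 7 ('E'): step: R->1, L=1; E->plug->E->R->D->L->F->refl->G->L'->F->R'->G->plug->A
Char 8 ('B'): step: R->2, L=1; B->plug->B->R->G->L->A->refl->B->L'->E->R'->F->plug->F
Char 9 ('C'): step: R->3, L=1; C->plug->C->R->B->L->D->refl->E->L'->H->R'->D->plug->D
Final: ciphertext=AFGDHEAFD, RIGHT=3, LEFT=1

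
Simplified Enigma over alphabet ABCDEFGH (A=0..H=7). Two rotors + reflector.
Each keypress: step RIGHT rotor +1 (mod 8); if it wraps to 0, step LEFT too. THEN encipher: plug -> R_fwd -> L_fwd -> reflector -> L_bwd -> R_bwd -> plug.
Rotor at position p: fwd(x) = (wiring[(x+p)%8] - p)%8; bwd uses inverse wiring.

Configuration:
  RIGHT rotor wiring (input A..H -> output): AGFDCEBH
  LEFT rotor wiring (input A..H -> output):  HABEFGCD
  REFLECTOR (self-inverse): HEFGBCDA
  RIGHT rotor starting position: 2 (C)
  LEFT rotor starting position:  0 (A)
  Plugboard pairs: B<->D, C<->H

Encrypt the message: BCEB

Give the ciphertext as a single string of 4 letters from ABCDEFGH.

Char 1 ('B'): step: R->3, L=0; B->plug->D->R->G->L->C->refl->F->L'->E->R'->E->plug->E
Char 2 ('C'): step: R->4, L=0; C->plug->H->R->H->L->D->refl->G->L'->F->R'->C->plug->H
Char 3 ('E'): step: R->5, L=0; E->plug->E->R->B->L->A->refl->H->L'->A->R'->F->plug->F
Char 4 ('B'): step: R->6, L=0; B->plug->D->R->A->L->H->refl->A->L'->B->R'->B->plug->D

Answer: EHFD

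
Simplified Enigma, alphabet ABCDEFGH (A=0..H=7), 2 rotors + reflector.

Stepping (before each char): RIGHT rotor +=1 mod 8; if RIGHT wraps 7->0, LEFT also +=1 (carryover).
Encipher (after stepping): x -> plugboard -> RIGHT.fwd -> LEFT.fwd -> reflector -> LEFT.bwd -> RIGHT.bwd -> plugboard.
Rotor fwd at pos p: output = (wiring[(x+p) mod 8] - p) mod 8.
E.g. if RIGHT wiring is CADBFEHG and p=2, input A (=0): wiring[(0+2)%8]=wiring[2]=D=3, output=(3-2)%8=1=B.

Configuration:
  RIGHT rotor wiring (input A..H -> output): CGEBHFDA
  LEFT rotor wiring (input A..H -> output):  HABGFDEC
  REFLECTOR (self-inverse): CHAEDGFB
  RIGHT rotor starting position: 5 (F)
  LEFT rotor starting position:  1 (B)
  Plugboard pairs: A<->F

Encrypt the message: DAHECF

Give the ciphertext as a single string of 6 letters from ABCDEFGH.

Answer: EGGFHA

Derivation:
Char 1 ('D'): step: R->6, L=1; D->plug->D->R->A->L->H->refl->B->L'->G->R'->E->plug->E
Char 2 ('A'): step: R->7, L=1; A->plug->F->R->A->L->H->refl->B->L'->G->R'->G->plug->G
Char 3 ('H'): step: R->0, L->2 (L advanced); H->plug->H->R->A->L->H->refl->B->L'->D->R'->G->plug->G
Char 4 ('E'): step: R->1, L=2; E->plug->E->R->E->L->C->refl->A->L'->F->R'->A->plug->F
Char 5 ('C'): step: R->2, L=2; C->plug->C->R->F->L->A->refl->C->L'->E->R'->H->plug->H
Char 6 ('F'): step: R->3, L=2; F->plug->A->R->G->L->F->refl->G->L'->H->R'->F->plug->A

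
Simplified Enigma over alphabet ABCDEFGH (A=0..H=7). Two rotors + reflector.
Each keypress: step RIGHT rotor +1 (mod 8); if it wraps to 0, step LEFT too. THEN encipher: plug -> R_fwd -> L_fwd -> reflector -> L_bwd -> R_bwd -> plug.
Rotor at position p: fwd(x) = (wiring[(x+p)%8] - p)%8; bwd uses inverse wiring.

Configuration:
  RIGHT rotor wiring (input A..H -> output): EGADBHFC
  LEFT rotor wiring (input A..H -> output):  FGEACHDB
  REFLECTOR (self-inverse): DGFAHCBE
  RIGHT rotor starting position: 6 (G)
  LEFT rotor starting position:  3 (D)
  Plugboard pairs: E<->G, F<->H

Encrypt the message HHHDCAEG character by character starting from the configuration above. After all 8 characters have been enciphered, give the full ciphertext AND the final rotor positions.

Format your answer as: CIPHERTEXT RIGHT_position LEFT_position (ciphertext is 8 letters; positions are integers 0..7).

Char 1 ('H'): step: R->7, L=3; H->plug->F->R->C->L->E->refl->H->L'->B->R'->D->plug->D
Char 2 ('H'): step: R->0, L->4 (L advanced); H->plug->F->R->H->L->E->refl->H->L'->C->R'->H->plug->F
Char 3 ('H'): step: R->1, L=4; H->plug->F->R->E->L->B->refl->G->L'->A->R'->D->plug->D
Char 4 ('D'): step: R->2, L=4; D->plug->D->R->F->L->C->refl->F->L'->D->R'->E->plug->G
Char 5 ('C'): step: R->3, L=4; C->plug->C->R->E->L->B->refl->G->L'->A->R'->A->plug->A
Char 6 ('A'): step: R->4, L=4; A->plug->A->R->F->L->C->refl->F->L'->D->R'->B->plug->B
Char 7 ('E'): step: R->5, L=4; E->plug->G->R->G->L->A->refl->D->L'->B->R'->E->plug->G
Char 8 ('G'): step: R->6, L=4; G->plug->E->R->C->L->H->refl->E->L'->H->R'->A->plug->A
Final: ciphertext=DFDGABGA, RIGHT=6, LEFT=4

Answer: DFDGABGA 6 4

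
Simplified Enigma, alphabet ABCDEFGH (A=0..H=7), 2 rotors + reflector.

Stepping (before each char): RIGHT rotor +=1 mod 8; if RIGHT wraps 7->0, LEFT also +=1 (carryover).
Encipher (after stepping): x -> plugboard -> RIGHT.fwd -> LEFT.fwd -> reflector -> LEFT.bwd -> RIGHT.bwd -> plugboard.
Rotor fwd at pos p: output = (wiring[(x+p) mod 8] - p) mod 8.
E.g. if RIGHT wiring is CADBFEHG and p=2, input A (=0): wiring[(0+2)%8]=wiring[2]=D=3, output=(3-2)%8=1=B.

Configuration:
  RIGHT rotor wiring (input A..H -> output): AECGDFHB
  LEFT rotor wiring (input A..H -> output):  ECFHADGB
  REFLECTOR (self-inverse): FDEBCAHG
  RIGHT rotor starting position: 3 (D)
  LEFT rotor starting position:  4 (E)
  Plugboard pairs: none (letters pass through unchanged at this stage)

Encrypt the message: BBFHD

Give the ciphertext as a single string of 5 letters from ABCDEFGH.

Answer: DACAC

Derivation:
Char 1 ('B'): step: R->4, L=4; B->plug->B->R->B->L->H->refl->G->L'->F->R'->D->plug->D
Char 2 ('B'): step: R->5, L=4; B->plug->B->R->C->L->C->refl->E->L'->A->R'->A->plug->A
Char 3 ('F'): step: R->6, L=4; F->plug->F->R->A->L->E->refl->C->L'->C->R'->C->plug->C
Char 4 ('H'): step: R->7, L=4; H->plug->H->R->A->L->E->refl->C->L'->C->R'->A->plug->A
Char 5 ('D'): step: R->0, L->5 (L advanced); D->plug->D->R->G->L->C->refl->E->L'->C->R'->C->plug->C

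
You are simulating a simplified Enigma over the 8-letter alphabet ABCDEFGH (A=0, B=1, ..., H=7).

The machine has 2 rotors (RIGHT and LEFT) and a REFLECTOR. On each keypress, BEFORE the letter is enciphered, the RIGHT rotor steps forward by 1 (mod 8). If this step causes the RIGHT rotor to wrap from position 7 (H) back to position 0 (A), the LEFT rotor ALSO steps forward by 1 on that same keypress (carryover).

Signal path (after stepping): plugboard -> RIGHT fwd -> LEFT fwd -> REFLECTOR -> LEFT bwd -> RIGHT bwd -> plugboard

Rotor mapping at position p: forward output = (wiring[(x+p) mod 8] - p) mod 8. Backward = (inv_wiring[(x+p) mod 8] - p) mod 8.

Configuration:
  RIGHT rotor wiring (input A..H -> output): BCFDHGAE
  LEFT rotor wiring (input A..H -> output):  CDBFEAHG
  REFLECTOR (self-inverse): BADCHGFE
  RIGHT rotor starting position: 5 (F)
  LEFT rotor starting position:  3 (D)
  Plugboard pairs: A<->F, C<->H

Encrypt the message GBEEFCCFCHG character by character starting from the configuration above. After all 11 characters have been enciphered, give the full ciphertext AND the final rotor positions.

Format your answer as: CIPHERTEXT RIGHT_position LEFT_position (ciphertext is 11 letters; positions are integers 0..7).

Char 1 ('G'): step: R->6, L=3; G->plug->G->R->B->L->B->refl->A->L'->G->R'->B->plug->B
Char 2 ('B'): step: R->7, L=3; B->plug->B->R->C->L->F->refl->G->L'->H->R'->G->plug->G
Char 3 ('E'): step: R->0, L->4 (L advanced); E->plug->E->R->H->L->B->refl->A->L'->A->R'->G->plug->G
Char 4 ('E'): step: R->1, L=4; E->plug->E->R->F->L->H->refl->E->L'->B->R'->A->plug->F
Char 5 ('F'): step: R->2, L=4; F->plug->A->R->D->L->C->refl->D->L'->C->R'->F->plug->A
Char 6 ('C'): step: R->3, L=4; C->plug->H->R->C->L->D->refl->C->L'->D->R'->C->plug->H
Char 7 ('C'): step: R->4, L=4; C->plug->H->R->H->L->B->refl->A->L'->A->R'->D->plug->D
Char 8 ('F'): step: R->5, L=4; F->plug->A->R->B->L->E->refl->H->L'->F->R'->E->plug->E
Char 9 ('C'): step: R->6, L=4; C->plug->H->R->A->L->A->refl->B->L'->H->R'->E->plug->E
Char 10 ('H'): step: R->7, L=4; H->plug->C->R->D->L->C->refl->D->L'->C->R'->B->plug->B
Char 11 ('G'): step: R->0, L->5 (L advanced); G->plug->G->R->A->L->D->refl->C->L'->B->R'->A->plug->F
Final: ciphertext=BGGFAHDEEBF, RIGHT=0, LEFT=5

Answer: BGGFAHDEEBF 0 5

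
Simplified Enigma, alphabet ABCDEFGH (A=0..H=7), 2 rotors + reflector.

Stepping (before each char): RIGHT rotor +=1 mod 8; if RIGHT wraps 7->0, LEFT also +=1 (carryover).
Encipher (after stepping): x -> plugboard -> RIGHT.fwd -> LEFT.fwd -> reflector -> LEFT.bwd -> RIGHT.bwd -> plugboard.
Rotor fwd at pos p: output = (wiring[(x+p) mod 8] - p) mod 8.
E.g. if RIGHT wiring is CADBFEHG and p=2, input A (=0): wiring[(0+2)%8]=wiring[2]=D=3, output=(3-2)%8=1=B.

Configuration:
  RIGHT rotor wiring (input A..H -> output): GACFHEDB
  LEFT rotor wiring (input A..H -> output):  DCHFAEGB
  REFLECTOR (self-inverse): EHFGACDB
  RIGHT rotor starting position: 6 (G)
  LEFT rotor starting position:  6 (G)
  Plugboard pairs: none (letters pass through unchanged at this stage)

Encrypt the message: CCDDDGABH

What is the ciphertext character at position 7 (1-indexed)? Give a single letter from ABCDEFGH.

Char 1 ('C'): step: R->7, L=6; C->plug->C->R->B->L->D->refl->G->L'->H->R'->B->plug->B
Char 2 ('C'): step: R->0, L->7 (L advanced); C->plug->C->R->C->L->D->refl->G->L'->E->R'->F->plug->F
Char 3 ('D'): step: R->1, L=7; D->plug->D->R->G->L->F->refl->C->L'->A->R'->G->plug->G
Char 4 ('D'): step: R->2, L=7; D->plug->D->R->C->L->D->refl->G->L'->E->R'->G->plug->G
Char 5 ('D'): step: R->3, L=7; D->plug->D->R->A->L->C->refl->F->L'->G->R'->E->plug->E
Char 6 ('G'): step: R->4, L=7; G->plug->G->R->G->L->F->refl->C->L'->A->R'->B->plug->B
Char 7 ('A'): step: R->5, L=7; A->plug->A->R->H->L->H->refl->B->L'->F->R'->F->plug->F

F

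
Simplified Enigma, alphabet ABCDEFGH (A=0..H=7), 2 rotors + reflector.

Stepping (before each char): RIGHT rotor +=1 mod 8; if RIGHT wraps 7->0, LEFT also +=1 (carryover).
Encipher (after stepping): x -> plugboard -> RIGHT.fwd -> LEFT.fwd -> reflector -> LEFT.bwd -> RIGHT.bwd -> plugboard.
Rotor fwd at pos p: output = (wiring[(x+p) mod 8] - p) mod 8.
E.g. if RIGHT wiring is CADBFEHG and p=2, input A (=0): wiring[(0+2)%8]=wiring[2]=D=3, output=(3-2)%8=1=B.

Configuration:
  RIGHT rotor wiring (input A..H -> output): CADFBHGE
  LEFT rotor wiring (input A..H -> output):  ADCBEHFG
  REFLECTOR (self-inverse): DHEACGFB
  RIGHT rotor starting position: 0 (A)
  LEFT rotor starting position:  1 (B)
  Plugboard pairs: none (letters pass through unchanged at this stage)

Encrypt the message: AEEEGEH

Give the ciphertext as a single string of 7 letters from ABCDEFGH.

Char 1 ('A'): step: R->1, L=1; A->plug->A->R->H->L->H->refl->B->L'->B->R'->H->plug->H
Char 2 ('E'): step: R->2, L=1; E->plug->E->R->E->L->G->refl->F->L'->G->R'->H->plug->H
Char 3 ('E'): step: R->3, L=1; E->plug->E->R->B->L->B->refl->H->L'->H->R'->F->plug->F
Char 4 ('E'): step: R->4, L=1; E->plug->E->R->G->L->F->refl->G->L'->E->R'->F->plug->F
Char 5 ('G'): step: R->5, L=1; G->plug->G->R->A->L->C->refl->E->L'->F->R'->D->plug->D
Char 6 ('E'): step: R->6, L=1; E->plug->E->R->F->L->E->refl->C->L'->A->R'->A->plug->A
Char 7 ('H'): step: R->7, L=1; H->plug->H->R->H->L->H->refl->B->L'->B->R'->C->plug->C

Answer: HHFFDAC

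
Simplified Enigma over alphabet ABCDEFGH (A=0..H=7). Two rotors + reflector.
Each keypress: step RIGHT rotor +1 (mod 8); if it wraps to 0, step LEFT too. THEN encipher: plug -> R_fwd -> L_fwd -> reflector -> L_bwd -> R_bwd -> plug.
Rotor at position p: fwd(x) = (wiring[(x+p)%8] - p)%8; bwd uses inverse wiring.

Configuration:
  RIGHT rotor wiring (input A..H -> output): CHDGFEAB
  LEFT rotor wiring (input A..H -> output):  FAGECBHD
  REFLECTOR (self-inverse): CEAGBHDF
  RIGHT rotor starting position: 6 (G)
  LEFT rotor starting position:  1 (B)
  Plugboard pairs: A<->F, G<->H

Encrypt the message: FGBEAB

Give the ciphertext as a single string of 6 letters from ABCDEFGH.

Char 1 ('F'): step: R->7, L=1; F->plug->A->R->C->L->D->refl->G->L'->F->R'->G->plug->H
Char 2 ('G'): step: R->0, L->2 (L advanced); G->plug->H->R->B->L->C->refl->A->L'->C->R'->A->plug->F
Char 3 ('B'): step: R->1, L=2; B->plug->B->R->C->L->A->refl->C->L'->B->R'->H->plug->G
Char 4 ('E'): step: R->2, L=2; E->plug->E->R->G->L->D->refl->G->L'->H->R'->F->plug->A
Char 5 ('A'): step: R->3, L=2; A->plug->F->R->H->L->G->refl->D->L'->G->R'->E->plug->E
Char 6 ('B'): step: R->4, L=2; B->plug->B->R->A->L->E->refl->B->L'->F->R'->D->plug->D

Answer: HFGAED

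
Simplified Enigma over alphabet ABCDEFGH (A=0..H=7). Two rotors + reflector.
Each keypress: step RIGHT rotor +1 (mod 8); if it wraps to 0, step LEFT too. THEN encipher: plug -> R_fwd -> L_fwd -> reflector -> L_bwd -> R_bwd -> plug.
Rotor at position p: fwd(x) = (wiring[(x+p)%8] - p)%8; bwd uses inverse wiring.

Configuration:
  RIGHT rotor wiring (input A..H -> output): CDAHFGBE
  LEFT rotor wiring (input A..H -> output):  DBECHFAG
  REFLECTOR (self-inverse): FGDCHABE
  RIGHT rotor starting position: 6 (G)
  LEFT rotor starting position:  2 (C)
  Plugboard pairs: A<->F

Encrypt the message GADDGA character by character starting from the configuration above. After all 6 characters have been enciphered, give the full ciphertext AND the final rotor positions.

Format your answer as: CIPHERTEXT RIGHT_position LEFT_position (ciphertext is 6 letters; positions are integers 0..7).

Answer: FDFAEE 4 3

Derivation:
Char 1 ('G'): step: R->7, L=2; G->plug->G->R->H->L->H->refl->E->L'->F->R'->A->plug->F
Char 2 ('A'): step: R->0, L->3 (L advanced); A->plug->F->R->G->L->G->refl->B->L'->H->R'->D->plug->D
Char 3 ('D'): step: R->1, L=3; D->plug->D->R->E->L->D->refl->C->L'->C->R'->A->plug->F
Char 4 ('D'): step: R->2, L=3; D->plug->D->R->E->L->D->refl->C->L'->C->R'->F->plug->A
Char 5 ('G'): step: R->3, L=3; G->plug->G->R->A->L->H->refl->E->L'->B->R'->E->plug->E
Char 6 ('A'): step: R->4, L=3; A->plug->F->R->H->L->B->refl->G->L'->G->R'->E->plug->E
Final: ciphertext=FDFAEE, RIGHT=4, LEFT=3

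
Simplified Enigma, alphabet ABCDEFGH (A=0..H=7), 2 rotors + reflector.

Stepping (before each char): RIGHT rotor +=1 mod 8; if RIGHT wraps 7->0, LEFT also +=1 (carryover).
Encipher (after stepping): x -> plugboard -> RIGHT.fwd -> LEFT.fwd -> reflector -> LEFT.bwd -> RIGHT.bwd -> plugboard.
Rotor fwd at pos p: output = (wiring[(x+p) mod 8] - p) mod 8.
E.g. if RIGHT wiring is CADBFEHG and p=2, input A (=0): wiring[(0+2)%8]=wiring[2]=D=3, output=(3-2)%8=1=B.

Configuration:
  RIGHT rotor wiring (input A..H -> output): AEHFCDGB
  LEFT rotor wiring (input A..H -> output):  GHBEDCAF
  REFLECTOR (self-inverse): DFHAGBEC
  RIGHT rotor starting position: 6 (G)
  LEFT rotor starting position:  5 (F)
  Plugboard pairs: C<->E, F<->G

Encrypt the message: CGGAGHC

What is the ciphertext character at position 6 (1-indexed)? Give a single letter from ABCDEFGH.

Char 1 ('C'): step: R->7, L=5; C->plug->E->R->G->L->H->refl->C->L'->E->R'->G->plug->F
Char 2 ('G'): step: R->0, L->6 (L advanced); G->plug->F->R->D->L->B->refl->F->L'->G->R'->G->plug->F
Char 3 ('G'): step: R->1, L=6; G->plug->F->R->F->L->G->refl->E->L'->H->R'->H->plug->H
Char 4 ('A'): step: R->2, L=6; A->plug->A->R->F->L->G->refl->E->L'->H->R'->F->plug->G
Char 5 ('G'): step: R->3, L=6; G->plug->F->R->F->L->G->refl->E->L'->H->R'->B->plug->B
Char 6 ('H'): step: R->4, L=6; H->plug->H->R->B->L->H->refl->C->L'->A->R'->F->plug->G

G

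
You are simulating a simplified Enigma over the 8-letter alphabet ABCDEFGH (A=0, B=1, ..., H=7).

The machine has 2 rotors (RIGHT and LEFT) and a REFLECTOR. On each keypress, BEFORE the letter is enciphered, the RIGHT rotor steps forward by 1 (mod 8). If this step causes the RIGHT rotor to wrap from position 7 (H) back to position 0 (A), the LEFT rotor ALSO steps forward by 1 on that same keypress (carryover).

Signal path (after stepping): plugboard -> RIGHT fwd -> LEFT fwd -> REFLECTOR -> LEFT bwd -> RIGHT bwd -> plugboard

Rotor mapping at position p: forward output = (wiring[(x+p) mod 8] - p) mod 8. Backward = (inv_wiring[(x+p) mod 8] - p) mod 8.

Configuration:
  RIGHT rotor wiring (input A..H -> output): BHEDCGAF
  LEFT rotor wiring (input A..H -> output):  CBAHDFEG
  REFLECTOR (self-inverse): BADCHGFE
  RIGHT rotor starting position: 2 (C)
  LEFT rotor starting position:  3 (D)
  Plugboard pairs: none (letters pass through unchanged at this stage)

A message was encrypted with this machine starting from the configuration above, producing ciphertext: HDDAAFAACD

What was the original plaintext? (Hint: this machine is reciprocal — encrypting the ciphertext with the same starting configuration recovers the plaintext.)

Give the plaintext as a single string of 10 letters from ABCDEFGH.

Char 1 ('H'): step: R->3, L=3; H->plug->H->R->B->L->A->refl->B->L'->D->R'->C->plug->C
Char 2 ('D'): step: R->4, L=3; D->plug->D->R->B->L->A->refl->B->L'->D->R'->F->plug->F
Char 3 ('D'): step: R->5, L=3; D->plug->D->R->E->L->D->refl->C->L'->C->R'->E->plug->E
Char 4 ('A'): step: R->6, L=3; A->plug->A->R->C->L->C->refl->D->L'->E->R'->G->plug->G
Char 5 ('A'): step: R->7, L=3; A->plug->A->R->G->L->G->refl->F->L'->H->R'->G->plug->G
Char 6 ('F'): step: R->0, L->4 (L advanced); F->plug->F->R->G->L->E->refl->H->L'->A->R'->G->plug->G
Char 7 ('A'): step: R->1, L=4; A->plug->A->R->G->L->E->refl->H->L'->A->R'->H->plug->H
Char 8 ('A'): step: R->2, L=4; A->plug->A->R->C->L->A->refl->B->L'->B->R'->B->plug->B
Char 9 ('C'): step: R->3, L=4; C->plug->C->R->D->L->C->refl->D->L'->H->R'->B->plug->B
Char 10 ('D'): step: R->4, L=4; D->plug->D->R->B->L->B->refl->A->L'->C->R'->B->plug->B

Answer: CFEGGGHBBB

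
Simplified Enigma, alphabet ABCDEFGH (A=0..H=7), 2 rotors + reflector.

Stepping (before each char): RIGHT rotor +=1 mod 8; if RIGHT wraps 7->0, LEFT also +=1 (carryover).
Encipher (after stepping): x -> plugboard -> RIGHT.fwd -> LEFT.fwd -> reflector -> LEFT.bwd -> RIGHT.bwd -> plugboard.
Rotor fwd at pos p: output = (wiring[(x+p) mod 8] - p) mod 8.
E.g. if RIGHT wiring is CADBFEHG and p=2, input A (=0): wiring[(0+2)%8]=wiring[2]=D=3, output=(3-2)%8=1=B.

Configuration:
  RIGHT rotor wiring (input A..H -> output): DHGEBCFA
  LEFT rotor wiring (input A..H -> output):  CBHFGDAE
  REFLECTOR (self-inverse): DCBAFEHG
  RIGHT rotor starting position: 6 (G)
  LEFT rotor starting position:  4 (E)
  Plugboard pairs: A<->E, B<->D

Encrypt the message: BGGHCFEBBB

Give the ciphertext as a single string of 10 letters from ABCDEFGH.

Answer: CDDCABGFAH

Derivation:
Char 1 ('B'): step: R->7, L=4; B->plug->D->R->H->L->B->refl->C->L'->A->R'->C->plug->C
Char 2 ('G'): step: R->0, L->5 (L advanced); G->plug->G->R->F->L->C->refl->B->L'->H->R'->B->plug->D
Char 3 ('G'): step: R->1, L=5; G->plug->G->R->H->L->B->refl->C->L'->F->R'->B->plug->D
Char 4 ('H'): step: R->2, L=5; H->plug->H->R->F->L->C->refl->B->L'->H->R'->C->plug->C
Char 5 ('C'): step: R->3, L=5; C->plug->C->R->H->L->B->refl->C->L'->F->R'->E->plug->A
Char 6 ('F'): step: R->4, L=5; F->plug->F->R->D->L->F->refl->E->L'->E->R'->D->plug->B
Char 7 ('E'): step: R->5, L=5; E->plug->A->R->F->L->C->refl->B->L'->H->R'->G->plug->G
Char 8 ('B'): step: R->6, L=5; B->plug->D->R->B->L->D->refl->A->L'->G->R'->F->plug->F
Char 9 ('B'): step: R->7, L=5; B->plug->D->R->H->L->B->refl->C->L'->F->R'->E->plug->A
Char 10 ('B'): step: R->0, L->6 (L advanced); B->plug->D->R->E->L->B->refl->C->L'->A->R'->H->plug->H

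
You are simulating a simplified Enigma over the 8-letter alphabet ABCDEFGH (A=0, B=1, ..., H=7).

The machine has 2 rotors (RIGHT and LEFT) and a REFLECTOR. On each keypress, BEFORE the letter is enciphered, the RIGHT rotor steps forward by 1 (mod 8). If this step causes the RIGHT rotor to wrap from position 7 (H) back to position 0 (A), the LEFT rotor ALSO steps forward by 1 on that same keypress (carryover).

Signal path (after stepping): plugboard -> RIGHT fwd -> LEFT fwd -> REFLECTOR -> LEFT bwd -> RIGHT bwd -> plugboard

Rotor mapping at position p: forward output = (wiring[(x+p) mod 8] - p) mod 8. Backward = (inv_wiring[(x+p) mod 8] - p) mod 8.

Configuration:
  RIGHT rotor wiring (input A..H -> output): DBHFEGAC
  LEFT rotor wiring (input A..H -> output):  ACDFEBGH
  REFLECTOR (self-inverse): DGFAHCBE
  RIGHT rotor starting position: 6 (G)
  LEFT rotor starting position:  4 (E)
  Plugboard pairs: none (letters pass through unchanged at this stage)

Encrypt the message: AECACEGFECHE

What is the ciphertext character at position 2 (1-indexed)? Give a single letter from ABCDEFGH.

Char 1 ('A'): step: R->7, L=4; A->plug->A->R->D->L->D->refl->A->L'->A->R'->D->plug->D
Char 2 ('E'): step: R->0, L->5 (L advanced); E->plug->E->R->E->L->F->refl->C->L'->C->R'->H->plug->H

H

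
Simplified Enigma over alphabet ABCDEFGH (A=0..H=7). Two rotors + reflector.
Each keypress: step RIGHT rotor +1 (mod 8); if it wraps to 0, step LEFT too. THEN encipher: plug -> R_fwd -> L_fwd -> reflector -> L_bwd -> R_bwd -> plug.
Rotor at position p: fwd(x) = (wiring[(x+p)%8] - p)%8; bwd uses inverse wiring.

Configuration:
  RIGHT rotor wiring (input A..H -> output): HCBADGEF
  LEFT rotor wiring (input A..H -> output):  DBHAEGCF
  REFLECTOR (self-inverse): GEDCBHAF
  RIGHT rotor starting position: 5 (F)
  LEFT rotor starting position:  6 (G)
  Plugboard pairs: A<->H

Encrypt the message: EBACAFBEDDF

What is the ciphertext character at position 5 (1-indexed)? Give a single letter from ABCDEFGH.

Char 1 ('E'): step: R->6, L=6; E->plug->E->R->D->L->D->refl->C->L'->F->R'->G->plug->G
Char 2 ('B'): step: R->7, L=6; B->plug->B->R->A->L->E->refl->B->L'->E->R'->F->plug->F
Char 3 ('A'): step: R->0, L->7 (L advanced); A->plug->H->R->F->L->F->refl->H->L'->G->R'->F->plug->F
Char 4 ('C'): step: R->1, L=7; C->plug->C->R->H->L->D->refl->C->L'->C->R'->D->plug->D
Char 5 ('A'): step: R->2, L=7; A->plug->H->R->A->L->G->refl->A->L'->D->R'->F->plug->F

F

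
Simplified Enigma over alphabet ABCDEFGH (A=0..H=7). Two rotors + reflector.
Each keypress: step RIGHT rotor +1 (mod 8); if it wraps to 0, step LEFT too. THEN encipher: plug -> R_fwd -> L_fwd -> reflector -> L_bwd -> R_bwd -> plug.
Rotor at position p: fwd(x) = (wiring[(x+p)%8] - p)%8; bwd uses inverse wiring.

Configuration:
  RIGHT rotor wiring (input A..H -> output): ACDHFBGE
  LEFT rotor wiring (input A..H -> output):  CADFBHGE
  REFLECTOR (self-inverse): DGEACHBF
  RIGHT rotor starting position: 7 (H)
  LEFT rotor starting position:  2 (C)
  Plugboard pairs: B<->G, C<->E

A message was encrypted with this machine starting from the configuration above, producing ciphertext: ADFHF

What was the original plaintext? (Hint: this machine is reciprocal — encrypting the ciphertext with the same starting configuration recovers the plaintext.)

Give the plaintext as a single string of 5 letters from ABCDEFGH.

Answer: GAHGG

Derivation:
Char 1 ('A'): step: R->0, L->3 (L advanced); A->plug->A->R->A->L->C->refl->E->L'->C->R'->B->plug->G
Char 2 ('D'): step: R->1, L=3; D->plug->D->R->E->L->B->refl->G->L'->B->R'->A->plug->A
Char 3 ('F'): step: R->2, L=3; F->plug->F->R->C->L->E->refl->C->L'->A->R'->H->plug->H
Char 4 ('H'): step: R->3, L=3; H->plug->H->R->A->L->C->refl->E->L'->C->R'->B->plug->G
Char 5 ('F'): step: R->4, L=3; F->plug->F->R->G->L->F->refl->H->L'->F->R'->B->plug->G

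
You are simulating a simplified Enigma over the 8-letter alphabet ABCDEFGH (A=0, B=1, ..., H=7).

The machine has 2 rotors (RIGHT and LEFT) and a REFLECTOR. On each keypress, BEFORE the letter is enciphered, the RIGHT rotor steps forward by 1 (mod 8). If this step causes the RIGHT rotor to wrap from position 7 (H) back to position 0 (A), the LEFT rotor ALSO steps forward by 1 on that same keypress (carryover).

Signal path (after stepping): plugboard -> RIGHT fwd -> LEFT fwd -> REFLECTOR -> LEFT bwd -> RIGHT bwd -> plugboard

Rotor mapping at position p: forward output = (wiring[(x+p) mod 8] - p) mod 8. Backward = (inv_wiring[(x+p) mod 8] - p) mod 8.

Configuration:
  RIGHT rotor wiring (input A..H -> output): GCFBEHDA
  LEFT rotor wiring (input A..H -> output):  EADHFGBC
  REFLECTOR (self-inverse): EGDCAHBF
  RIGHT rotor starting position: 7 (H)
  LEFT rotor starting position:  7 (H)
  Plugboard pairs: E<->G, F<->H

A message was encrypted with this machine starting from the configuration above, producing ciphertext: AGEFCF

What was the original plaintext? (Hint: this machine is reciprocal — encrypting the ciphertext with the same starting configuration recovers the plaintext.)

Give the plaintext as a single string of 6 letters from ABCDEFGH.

Answer: CFAEGA

Derivation:
Char 1 ('A'): step: R->0, L->0 (L advanced); A->plug->A->R->G->L->B->refl->G->L'->F->R'->C->plug->C
Char 2 ('G'): step: R->1, L=0; G->plug->E->R->G->L->B->refl->G->L'->F->R'->H->plug->F
Char 3 ('E'): step: R->2, L=0; E->plug->G->R->E->L->F->refl->H->L'->D->R'->A->plug->A
Char 4 ('F'): step: R->3, L=0; F->plug->H->R->C->L->D->refl->C->L'->H->R'->G->plug->E
Char 5 ('C'): step: R->4, L=0; C->plug->C->R->H->L->C->refl->D->L'->C->R'->E->plug->G
Char 6 ('F'): step: R->5, L=0; F->plug->H->R->H->L->C->refl->D->L'->C->R'->A->plug->A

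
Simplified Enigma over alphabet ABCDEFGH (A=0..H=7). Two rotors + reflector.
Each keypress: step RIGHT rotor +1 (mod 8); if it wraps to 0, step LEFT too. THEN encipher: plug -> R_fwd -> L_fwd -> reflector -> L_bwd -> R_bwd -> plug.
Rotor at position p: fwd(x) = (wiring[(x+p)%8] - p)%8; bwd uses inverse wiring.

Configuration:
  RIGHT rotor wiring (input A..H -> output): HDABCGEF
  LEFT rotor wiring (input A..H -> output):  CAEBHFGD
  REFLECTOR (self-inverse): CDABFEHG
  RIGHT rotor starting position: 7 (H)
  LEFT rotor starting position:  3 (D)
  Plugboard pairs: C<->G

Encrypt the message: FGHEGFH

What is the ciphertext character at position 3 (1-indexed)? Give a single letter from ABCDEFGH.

Char 1 ('F'): step: R->0, L->4 (L advanced); F->plug->F->R->G->L->A->refl->C->L'->C->R'->E->plug->E
Char 2 ('G'): step: R->1, L=4; G->plug->C->R->A->L->D->refl->B->L'->B->R'->D->plug->D
Char 3 ('H'): step: R->2, L=4; H->plug->H->R->B->L->B->refl->D->L'->A->R'->C->plug->G

G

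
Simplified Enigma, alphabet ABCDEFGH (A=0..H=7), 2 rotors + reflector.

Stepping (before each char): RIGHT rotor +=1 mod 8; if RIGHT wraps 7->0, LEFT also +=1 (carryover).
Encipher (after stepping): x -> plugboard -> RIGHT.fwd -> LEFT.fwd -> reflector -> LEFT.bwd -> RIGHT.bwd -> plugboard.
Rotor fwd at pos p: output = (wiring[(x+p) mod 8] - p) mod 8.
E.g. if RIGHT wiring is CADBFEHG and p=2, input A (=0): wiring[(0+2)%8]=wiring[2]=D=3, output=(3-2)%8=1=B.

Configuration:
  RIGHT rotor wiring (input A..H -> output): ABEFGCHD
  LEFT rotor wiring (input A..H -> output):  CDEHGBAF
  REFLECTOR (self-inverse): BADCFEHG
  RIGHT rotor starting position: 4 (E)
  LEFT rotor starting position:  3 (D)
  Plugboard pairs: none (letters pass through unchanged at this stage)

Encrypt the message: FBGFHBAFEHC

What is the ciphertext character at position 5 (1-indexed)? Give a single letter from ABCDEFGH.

Char 1 ('F'): step: R->5, L=3; F->plug->F->R->H->L->B->refl->A->L'->G->R'->C->plug->C
Char 2 ('B'): step: R->6, L=3; B->plug->B->R->F->L->H->refl->G->L'->C->R'->C->plug->C
Char 3 ('G'): step: R->7, L=3; G->plug->G->R->D->L->F->refl->E->L'->A->R'->H->plug->H
Char 4 ('F'): step: R->0, L->4 (L advanced); F->plug->F->R->C->L->E->refl->F->L'->B->R'->B->plug->B
Char 5 ('H'): step: R->1, L=4; H->plug->H->R->H->L->D->refl->C->L'->A->R'->A->plug->A

A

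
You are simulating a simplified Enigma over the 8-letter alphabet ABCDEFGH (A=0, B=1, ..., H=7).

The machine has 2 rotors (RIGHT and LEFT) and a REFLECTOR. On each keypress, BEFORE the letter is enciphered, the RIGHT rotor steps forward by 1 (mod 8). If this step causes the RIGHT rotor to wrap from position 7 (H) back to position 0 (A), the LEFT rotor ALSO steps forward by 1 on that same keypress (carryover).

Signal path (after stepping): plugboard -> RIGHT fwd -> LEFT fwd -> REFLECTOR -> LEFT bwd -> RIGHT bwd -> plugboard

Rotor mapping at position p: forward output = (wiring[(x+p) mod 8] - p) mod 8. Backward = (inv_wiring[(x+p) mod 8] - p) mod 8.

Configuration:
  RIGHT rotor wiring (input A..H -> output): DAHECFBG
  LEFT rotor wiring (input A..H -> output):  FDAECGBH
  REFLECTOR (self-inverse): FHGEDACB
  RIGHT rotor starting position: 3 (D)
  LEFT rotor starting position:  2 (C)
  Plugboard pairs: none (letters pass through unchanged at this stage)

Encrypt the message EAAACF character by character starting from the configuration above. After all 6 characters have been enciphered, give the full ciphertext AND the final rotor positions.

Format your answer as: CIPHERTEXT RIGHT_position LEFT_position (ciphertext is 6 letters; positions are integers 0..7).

Char 1 ('E'): step: R->4, L=2; E->plug->E->R->H->L->B->refl->H->L'->E->R'->F->plug->F
Char 2 ('A'): step: R->5, L=2; A->plug->A->R->A->L->G->refl->C->L'->B->R'->C->plug->C
Char 3 ('A'): step: R->6, L=2; A->plug->A->R->D->L->E->refl->D->L'->G->R'->F->plug->F
Char 4 ('A'): step: R->7, L=2; A->plug->A->R->H->L->B->refl->H->L'->E->R'->B->plug->B
Char 5 ('C'): step: R->0, L->3 (L advanced); C->plug->C->R->H->L->F->refl->A->L'->G->R'->H->plug->H
Char 6 ('F'): step: R->1, L=3; F->plug->F->R->A->L->B->refl->H->L'->B->R'->D->plug->D
Final: ciphertext=FCFBHD, RIGHT=1, LEFT=3

Answer: FCFBHD 1 3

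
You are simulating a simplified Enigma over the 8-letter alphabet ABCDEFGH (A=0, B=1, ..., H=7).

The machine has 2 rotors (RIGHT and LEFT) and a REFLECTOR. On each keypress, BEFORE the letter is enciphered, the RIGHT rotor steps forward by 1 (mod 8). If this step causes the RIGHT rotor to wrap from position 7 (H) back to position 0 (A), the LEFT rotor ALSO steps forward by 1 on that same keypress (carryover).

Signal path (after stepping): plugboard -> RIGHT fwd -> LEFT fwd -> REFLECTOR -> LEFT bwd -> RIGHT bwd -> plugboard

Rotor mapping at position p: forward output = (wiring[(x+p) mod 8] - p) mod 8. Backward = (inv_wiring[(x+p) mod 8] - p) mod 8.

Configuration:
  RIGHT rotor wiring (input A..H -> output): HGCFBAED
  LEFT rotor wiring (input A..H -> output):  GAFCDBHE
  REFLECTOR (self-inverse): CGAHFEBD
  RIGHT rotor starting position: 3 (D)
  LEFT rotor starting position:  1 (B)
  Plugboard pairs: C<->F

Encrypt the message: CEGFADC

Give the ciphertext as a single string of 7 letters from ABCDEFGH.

Char 1 ('C'): step: R->4, L=1; C->plug->F->R->C->L->B->refl->G->L'->F->R'->A->plug->A
Char 2 ('E'): step: R->5, L=1; E->plug->E->R->B->L->E->refl->F->L'->H->R'->B->plug->B
Char 3 ('G'): step: R->6, L=1; G->plug->G->R->D->L->C->refl->A->L'->E->R'->E->plug->E
Char 4 ('F'): step: R->7, L=1; F->plug->C->R->H->L->F->refl->E->L'->B->R'->G->plug->G
Char 5 ('A'): step: R->0, L->2 (L advanced); A->plug->A->R->H->L->G->refl->B->L'->C->R'->C->plug->F
Char 6 ('D'): step: R->1, L=2; D->plug->D->R->A->L->D->refl->H->L'->D->R'->F->plug->C
Char 7 ('C'): step: R->2, L=2; C->plug->F->R->B->L->A->refl->C->L'->F->R'->G->plug->G

Answer: ABEGFCG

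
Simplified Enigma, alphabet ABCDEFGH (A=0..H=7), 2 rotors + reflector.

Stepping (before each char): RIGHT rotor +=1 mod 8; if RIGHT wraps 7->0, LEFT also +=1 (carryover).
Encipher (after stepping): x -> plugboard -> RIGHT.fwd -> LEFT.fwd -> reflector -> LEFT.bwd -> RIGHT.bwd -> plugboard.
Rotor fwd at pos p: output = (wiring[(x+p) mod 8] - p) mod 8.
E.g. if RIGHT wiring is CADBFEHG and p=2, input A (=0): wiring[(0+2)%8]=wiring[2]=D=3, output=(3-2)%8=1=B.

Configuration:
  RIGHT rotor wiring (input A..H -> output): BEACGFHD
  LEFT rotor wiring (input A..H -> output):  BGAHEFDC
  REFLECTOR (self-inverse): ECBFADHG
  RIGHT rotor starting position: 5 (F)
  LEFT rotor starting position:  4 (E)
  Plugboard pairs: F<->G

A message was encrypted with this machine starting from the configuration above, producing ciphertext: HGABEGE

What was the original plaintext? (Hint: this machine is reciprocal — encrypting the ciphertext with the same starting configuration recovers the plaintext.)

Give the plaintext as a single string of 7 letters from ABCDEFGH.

Char 1 ('H'): step: R->6, L=4; H->plug->H->R->H->L->D->refl->F->L'->E->R'->F->plug->G
Char 2 ('G'): step: R->7, L=4; G->plug->F->R->H->L->D->refl->F->L'->E->R'->A->plug->A
Char 3 ('A'): step: R->0, L->5 (L advanced); A->plug->A->R->B->L->G->refl->H->L'->H->R'->G->plug->F
Char 4 ('B'): step: R->1, L=5; B->plug->B->R->H->L->H->refl->G->L'->B->R'->C->plug->C
Char 5 ('E'): step: R->2, L=5; E->plug->E->R->F->L->D->refl->F->L'->C->R'->H->plug->H
Char 6 ('G'): step: R->3, L=5; G->plug->F->R->G->L->C->refl->B->L'->E->R'->D->plug->D
Char 7 ('E'): step: R->4, L=5; E->plug->E->R->F->L->D->refl->F->L'->C->R'->A->plug->A

Answer: GAFCHDA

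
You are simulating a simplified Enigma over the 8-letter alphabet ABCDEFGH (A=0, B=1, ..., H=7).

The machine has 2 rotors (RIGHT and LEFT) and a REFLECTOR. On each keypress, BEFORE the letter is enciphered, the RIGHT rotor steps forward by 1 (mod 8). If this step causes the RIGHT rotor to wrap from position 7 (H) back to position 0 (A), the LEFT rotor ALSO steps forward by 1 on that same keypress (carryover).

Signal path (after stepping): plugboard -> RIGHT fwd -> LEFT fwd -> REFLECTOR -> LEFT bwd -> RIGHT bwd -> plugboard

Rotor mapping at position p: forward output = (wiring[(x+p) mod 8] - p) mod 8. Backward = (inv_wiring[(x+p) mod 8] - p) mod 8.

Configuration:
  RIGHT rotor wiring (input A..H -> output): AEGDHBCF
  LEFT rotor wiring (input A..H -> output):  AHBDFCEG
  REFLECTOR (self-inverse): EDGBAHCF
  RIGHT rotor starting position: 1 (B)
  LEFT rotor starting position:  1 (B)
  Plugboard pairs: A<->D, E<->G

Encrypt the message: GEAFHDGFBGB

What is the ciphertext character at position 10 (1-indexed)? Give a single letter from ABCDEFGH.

Char 1 ('G'): step: R->2, L=1; G->plug->E->R->A->L->G->refl->C->L'->C->R'->H->plug->H
Char 2 ('E'): step: R->3, L=1; E->plug->G->R->B->L->A->refl->E->L'->D->R'->H->plug->H
Char 3 ('A'): step: R->4, L=1; A->plug->D->R->B->L->A->refl->E->L'->D->R'->A->plug->D
Char 4 ('F'): step: R->5, L=1; F->plug->F->R->B->L->A->refl->E->L'->D->R'->D->plug->A
Char 5 ('H'): step: R->6, L=1; H->plug->H->R->D->L->E->refl->A->L'->B->R'->G->plug->E
Char 6 ('D'): step: R->7, L=1; D->plug->A->R->G->L->F->refl->H->L'->H->R'->D->plug->A
Char 7 ('G'): step: R->0, L->2 (L advanced); G->plug->E->R->H->L->F->refl->H->L'->A->R'->A->plug->D
Char 8 ('F'): step: R->1, L=2; F->plug->F->R->B->L->B->refl->D->L'->C->R'->C->plug->C
Char 9 ('B'): step: R->2, L=2; B->plug->B->R->B->L->B->refl->D->L'->C->R'->H->plug->H
Char 10 ('G'): step: R->3, L=2; G->plug->E->R->C->L->D->refl->B->L'->B->R'->G->plug->E

E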